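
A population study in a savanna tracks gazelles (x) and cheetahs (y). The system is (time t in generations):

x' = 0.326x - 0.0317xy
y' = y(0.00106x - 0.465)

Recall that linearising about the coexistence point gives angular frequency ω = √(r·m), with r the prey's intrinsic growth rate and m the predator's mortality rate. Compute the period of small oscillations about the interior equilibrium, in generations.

Here r = 0.326 and m = 0.465, so r·m = 0.152.
ω = √0.152 = 0.389 per generation, hence T = 2π/ω ≈ 16.1 generations.

T ≈ 16.1 generations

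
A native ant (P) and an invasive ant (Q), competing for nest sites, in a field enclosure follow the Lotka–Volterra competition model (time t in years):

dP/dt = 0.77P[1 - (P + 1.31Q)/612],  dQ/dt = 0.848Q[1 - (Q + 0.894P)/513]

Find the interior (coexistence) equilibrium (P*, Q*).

Setting both brackets to zero gives the nullclines P + 1.31Q = 612 and 0.894P + Q = 513.
Substituting Q = 513 - 0.894P into the first: P(1 - 1.31·0.894) = 612 - 1.31·513.
So P* = -60/-0.171 = 351, and then Q* = 513 - 0.894·351 = 199.

P* ≈ 351, Q* ≈ 199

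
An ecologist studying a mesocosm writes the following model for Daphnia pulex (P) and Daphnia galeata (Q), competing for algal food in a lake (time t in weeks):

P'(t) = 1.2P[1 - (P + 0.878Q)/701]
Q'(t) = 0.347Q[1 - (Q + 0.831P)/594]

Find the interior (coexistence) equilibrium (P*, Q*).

P* ≈ 664, Q* ≈ 42.4

Setting both brackets to zero gives the nullclines P + 0.878Q = 701 and 0.831P + Q = 594.
Substituting Q = 594 - 0.831P into the first: P(1 - 0.878·0.831) = 701 - 0.878·594.
So P* = 179/0.27 = 664, and then Q* = 594 - 0.831·664 = 42.4.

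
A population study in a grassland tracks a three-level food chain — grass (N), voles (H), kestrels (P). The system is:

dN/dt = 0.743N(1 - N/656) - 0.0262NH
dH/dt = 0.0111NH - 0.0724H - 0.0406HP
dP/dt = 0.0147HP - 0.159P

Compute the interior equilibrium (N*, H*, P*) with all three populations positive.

N* ≈ 406, H* ≈ 10.8, P* ≈ 109

From dP/dt = 0: 0.0147H* = 0.159, so H* = 10.8.
From dN/dt = 0: 0.743(1 - N*/656) = 0.0262·10.8, giving N* = 656·(1 - 0.381) = 406.
From dH/dt = 0: 0.0111·406 - 0.0724 = 0.0406P*, so P* = 4.43/0.0406 = 109.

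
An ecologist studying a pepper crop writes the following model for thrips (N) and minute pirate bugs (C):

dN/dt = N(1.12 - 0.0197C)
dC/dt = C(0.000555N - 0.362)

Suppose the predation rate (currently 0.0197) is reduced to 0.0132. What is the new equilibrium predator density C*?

At the interior fixed point, setting dN/dt = 0 with N > 0 fixes C* = (prey growth rate)/(NC coefficient) — independent of the other coefficients.
With the change, C* = 1.12/0.0132 = 84.8; it rises from 56.9.

C* ≈ 84.8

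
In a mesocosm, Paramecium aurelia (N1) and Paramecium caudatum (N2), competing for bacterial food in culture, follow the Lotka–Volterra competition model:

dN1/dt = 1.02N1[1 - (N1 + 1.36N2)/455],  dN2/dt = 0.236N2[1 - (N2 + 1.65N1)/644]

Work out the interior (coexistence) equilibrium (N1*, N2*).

N1* ≈ 338, N2* ≈ 85.8

Setting both brackets to zero gives the nullclines N1 + 1.36N2 = 455 and 1.65N1 + N2 = 644.
Substituting N2 = 644 - 1.65N1 into the first: N1(1 - 1.36·1.65) = 455 - 1.36·644.
So N1* = -421/-1.24 = 338, and then N2* = 644 - 1.65·338 = 85.8.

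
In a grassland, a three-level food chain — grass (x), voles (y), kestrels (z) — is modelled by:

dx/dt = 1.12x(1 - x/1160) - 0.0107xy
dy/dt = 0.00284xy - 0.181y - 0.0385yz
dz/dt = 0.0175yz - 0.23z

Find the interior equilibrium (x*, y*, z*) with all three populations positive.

From dz/dt = 0: 0.0175y* = 0.23, so y* = 13.1.
From dx/dt = 0: 1.12(1 - x*/1160) = 0.0107·13.1, giving x* = 1160·(1 - 0.126) = 1010.
From dy/dt = 0: 0.00284·1010 - 0.181 = 0.0385z*, so z* = 2.7/0.0385 = 70.1.

x* ≈ 1010, y* ≈ 13.1, z* ≈ 70.1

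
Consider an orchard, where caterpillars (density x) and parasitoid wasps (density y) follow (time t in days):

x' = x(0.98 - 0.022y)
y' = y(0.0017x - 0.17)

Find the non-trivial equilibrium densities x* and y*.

Set dy/dt = 0 with y > 0: 0.0017x - 0.17 = 0, so x* = 0.17/0.0017 = 100.
Set dx/dt = 0 with x > 0: 0.98 - 0.022y = 0, so y* = 0.98/0.022 = 44.5.

x* ≈ 100, y* ≈ 44.5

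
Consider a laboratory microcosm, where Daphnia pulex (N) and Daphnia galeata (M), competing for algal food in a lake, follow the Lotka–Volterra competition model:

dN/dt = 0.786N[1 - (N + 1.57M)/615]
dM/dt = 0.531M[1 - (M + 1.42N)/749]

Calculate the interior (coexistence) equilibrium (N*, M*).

Setting both brackets to zero gives the nullclines N + 1.57M = 615 and 1.42N + M = 749.
Substituting M = 749 - 1.42N into the first: N(1 - 1.57·1.42) = 615 - 1.57·749.
So N* = -561/-1.23 = 456, and then M* = 749 - 1.42·456 = 101.

N* ≈ 456, M* ≈ 101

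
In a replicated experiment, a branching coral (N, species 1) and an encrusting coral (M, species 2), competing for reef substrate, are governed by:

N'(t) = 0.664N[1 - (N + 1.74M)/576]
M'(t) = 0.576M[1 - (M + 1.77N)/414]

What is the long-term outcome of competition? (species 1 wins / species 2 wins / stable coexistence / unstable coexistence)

unstable coexistence (outcome depends on initial conditions)

Compare the nullcline intercepts: K1/α12 = 576/1.74 = 331 < K2 = 414; K2/α21 = 414/1.77 = 234 < K1 = 576.
Since both are reversed, neither can invade when rare; the interior point is a saddle.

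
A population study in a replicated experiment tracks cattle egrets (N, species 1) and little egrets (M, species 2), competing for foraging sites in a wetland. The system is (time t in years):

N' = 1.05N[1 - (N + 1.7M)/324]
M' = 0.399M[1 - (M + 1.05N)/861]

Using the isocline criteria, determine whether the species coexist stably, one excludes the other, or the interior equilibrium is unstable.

Compare the nullcline intercepts: K1/α12 = 324/1.7 = 191 < K2 = 861; K2/α21 = 861/1.05 = 820 > K1 = 324.
Since the inequalities point opposite ways, species 2 can invade but species 1 cannot.

species 2 excludes species 1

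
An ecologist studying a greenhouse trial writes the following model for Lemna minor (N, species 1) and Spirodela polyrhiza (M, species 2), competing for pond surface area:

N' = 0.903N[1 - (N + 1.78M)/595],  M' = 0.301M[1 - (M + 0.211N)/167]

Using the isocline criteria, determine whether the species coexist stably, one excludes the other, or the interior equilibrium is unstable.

stable coexistence

Compare the nullcline intercepts: K1/α12 = 595/1.78 = 334 > K2 = 167; K2/α21 = 167/0.211 = 791 > K1 = 595.
Since both inequalities hold, each species can invade when rare, so the interior equilibrium is stable.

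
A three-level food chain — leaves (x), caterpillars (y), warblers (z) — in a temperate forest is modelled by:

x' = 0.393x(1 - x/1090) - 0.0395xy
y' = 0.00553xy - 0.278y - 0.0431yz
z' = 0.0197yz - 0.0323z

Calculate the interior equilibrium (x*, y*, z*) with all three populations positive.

From dz/dt = 0: 0.0197y* = 0.0323, so y* = 1.64.
From dx/dt = 0: 0.393(1 - x*/1090) = 0.0395·1.64, giving x* = 1090·(1 - 0.165) = 910.
From dy/dt = 0: 0.00553·910 - 0.278 = 0.0431z*, so z* = 4.76/0.0431 = 110.

x* ≈ 910, y* ≈ 1.64, z* ≈ 110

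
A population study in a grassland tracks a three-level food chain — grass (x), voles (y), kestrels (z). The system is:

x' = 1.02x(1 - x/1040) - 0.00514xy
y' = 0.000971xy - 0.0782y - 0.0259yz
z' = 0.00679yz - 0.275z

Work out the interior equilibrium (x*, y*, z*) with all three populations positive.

From dz/dt = 0: 0.00679y* = 0.275, so y* = 40.5.
From dx/dt = 0: 1.02(1 - x*/1040) = 0.00514·40.5, giving x* = 1040·(1 - 0.204) = 828.
From dy/dt = 0: 0.000971·828 - 0.0782 = 0.0259z*, so z* = 0.726/0.0259 = 28.

x* ≈ 828, y* ≈ 40.5, z* ≈ 28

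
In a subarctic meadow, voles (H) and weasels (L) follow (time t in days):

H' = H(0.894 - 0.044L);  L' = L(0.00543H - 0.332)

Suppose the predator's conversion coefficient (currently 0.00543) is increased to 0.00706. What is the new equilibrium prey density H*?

H* ≈ 47

At the interior fixed point, setting dL/dt = 0 with L > 0 fixes H* = (predator death rate)/(HL coefficient) — independent of the other coefficients.
With the change, H* = 0.332/0.00706 = 47; it falls from 61.1.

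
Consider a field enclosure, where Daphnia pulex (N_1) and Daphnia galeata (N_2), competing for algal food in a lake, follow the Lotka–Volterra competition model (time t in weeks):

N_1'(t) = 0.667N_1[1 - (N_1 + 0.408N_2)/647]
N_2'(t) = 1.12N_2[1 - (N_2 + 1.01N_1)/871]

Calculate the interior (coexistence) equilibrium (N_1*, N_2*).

Setting both brackets to zero gives the nullclines N_1 + 0.408N_2 = 647 and 1.01N_1 + N_2 = 871.
Substituting N_2 = 871 - 1.01N_1 into the first: N_1(1 - 0.408·1.01) = 647 - 0.408·871.
So N_1* = 292/0.588 = 496, and then N_2* = 871 - 1.01·496 = 370.

N_1* ≈ 496, N_2* ≈ 370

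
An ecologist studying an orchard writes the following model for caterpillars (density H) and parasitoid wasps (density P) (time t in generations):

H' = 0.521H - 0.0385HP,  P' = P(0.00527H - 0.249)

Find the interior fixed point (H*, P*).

H* ≈ 47.2, P* ≈ 13.5

Set dP/dt = 0 with P > 0: 0.00527H - 0.249 = 0, so H* = 0.249/0.00527 = 47.2.
Set dH/dt = 0 with H > 0: 0.521 - 0.0385P = 0, so P* = 0.521/0.0385 = 13.5.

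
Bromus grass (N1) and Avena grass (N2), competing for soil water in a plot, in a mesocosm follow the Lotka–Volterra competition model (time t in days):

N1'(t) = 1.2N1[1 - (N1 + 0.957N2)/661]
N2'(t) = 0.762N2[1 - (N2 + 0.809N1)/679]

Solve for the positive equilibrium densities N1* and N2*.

N1* ≈ 49.6, N2* ≈ 639

Setting both brackets to zero gives the nullclines N1 + 0.957N2 = 661 and 0.809N1 + N2 = 679.
Substituting N2 = 679 - 0.809N1 into the first: N1(1 - 0.957·0.809) = 661 - 0.957·679.
So N1* = 11.2/0.226 = 49.6, and then N2* = 679 - 0.809·49.6 = 639.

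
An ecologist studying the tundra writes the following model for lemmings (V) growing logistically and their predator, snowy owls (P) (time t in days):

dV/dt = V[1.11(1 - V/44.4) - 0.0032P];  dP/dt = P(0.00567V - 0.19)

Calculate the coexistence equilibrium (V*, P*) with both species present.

V* ≈ 33.5, P* ≈ 85.1

From dP/dt = 0 with P > 0: 0.00567V* = 0.19, so V* = 33.5.
Substitute into dV/dt = 0: 1.11(1 - 33.5/44.4) = 0.0032P*.
The bracket is 0.245, giving P* = 0.272/0.0032 = 85.1.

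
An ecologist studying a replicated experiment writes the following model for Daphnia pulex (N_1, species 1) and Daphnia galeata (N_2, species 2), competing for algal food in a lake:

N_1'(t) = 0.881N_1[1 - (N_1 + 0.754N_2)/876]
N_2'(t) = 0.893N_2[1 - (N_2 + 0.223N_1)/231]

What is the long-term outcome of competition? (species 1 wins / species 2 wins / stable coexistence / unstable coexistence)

Compare the nullcline intercepts: K1/α12 = 876/0.754 = 1160 > K2 = 231; K2/α21 = 231/0.223 = 1040 > K1 = 876.
Since both inequalities hold, each species can invade when rare, so the interior equilibrium is stable.

stable coexistence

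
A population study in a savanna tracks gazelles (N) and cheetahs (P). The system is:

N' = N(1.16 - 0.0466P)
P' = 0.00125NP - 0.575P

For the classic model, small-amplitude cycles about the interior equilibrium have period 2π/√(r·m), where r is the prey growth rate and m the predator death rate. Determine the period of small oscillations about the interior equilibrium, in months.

T ≈ 7.69 months

Here r = 1.16 and m = 0.575, so r·m = 0.667.
ω = √0.667 = 0.817 per month, hence T = 2π/ω ≈ 7.69 months.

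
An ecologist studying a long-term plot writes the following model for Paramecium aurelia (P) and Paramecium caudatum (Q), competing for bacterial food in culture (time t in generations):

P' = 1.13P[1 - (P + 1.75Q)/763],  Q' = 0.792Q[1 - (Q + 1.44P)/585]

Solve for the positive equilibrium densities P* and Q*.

Setting both brackets to zero gives the nullclines P + 1.75Q = 763 and 1.44P + Q = 585.
Substituting Q = 585 - 1.44P into the first: P(1 - 1.75·1.44) = 763 - 1.75·585.
So P* = -261/-1.52 = 172, and then Q* = 585 - 1.44·172 = 338.

P* ≈ 172, Q* ≈ 338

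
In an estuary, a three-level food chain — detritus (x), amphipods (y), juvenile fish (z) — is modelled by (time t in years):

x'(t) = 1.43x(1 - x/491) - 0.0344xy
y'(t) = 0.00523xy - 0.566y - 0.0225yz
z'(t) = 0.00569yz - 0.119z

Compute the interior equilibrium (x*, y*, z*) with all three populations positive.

From dz/dt = 0: 0.00569y* = 0.119, so y* = 20.9.
From dx/dt = 0: 1.43(1 - x*/491) = 0.0344·20.9, giving x* = 491·(1 - 0.503) = 244.
From dy/dt = 0: 0.00523·244 - 0.566 = 0.0225z*, so z* = 0.71/0.0225 = 31.6.

x* ≈ 244, y* ≈ 20.9, z* ≈ 31.6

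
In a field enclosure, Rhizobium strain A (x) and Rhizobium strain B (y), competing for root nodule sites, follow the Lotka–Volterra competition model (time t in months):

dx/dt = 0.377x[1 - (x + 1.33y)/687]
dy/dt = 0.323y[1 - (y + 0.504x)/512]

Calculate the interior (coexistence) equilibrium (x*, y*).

Setting both brackets to zero gives the nullclines x + 1.33y = 687 and 0.504x + y = 512.
Substituting y = 512 - 0.504x into the first: x(1 - 1.33·0.504) = 687 - 1.33·512.
So x* = 6.04/0.33 = 18.3, and then y* = 512 - 0.504·18.3 = 503.

x* ≈ 18.3, y* ≈ 503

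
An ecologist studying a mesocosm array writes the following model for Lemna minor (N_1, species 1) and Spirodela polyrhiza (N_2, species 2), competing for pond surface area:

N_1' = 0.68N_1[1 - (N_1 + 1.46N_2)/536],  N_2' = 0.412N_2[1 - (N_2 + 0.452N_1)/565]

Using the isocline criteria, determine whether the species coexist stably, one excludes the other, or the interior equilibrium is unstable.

Compare the nullcline intercepts: K1/α12 = 536/1.46 = 367 < K2 = 565; K2/α21 = 565/0.452 = 1250 > K1 = 536.
Since the inequalities point opposite ways, species 2 can invade but species 1 cannot.

species 2 excludes species 1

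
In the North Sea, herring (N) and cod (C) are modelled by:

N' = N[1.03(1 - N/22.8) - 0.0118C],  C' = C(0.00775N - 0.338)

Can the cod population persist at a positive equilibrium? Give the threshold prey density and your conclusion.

Threshold N = 43.6; K < 43.6, so no, the predator goes extinct.

The predator equation gives dC/dt > 0 only when N > 0.338/0.00775 = 43.6.
Without the predator, N → K = 22.8. Since 22.8 < 43.6, the predator cannot invade.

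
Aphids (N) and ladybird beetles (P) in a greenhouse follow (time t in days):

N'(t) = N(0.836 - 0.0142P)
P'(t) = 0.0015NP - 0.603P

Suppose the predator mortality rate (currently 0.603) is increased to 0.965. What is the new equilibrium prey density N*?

N* ≈ 643

At the interior fixed point, setting dP/dt = 0 with P > 0 fixes N* = (predator death rate)/(NP coefficient) — independent of the other coefficients.
With the change, N* = 0.965/0.0015 = 643; it rises from 402.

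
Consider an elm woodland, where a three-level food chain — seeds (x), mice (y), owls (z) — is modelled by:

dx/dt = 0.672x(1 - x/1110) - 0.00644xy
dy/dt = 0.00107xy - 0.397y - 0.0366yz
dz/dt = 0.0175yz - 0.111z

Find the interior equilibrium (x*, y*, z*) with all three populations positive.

x* ≈ 1040, y* ≈ 6.34, z* ≈ 19.6

From dz/dt = 0: 0.0175y* = 0.111, so y* = 6.34.
From dx/dt = 0: 0.672(1 - x*/1110) = 0.00644·6.34, giving x* = 1110·(1 - 0.0608) = 1040.
From dy/dt = 0: 0.00107·1040 - 0.397 = 0.0366z*, so z* = 0.719/0.0366 = 19.6.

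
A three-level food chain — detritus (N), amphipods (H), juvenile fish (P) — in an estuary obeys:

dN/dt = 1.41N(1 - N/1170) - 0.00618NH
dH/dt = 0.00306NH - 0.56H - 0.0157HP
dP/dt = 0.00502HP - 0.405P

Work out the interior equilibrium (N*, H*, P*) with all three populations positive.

From dP/dt = 0: 0.00502H* = 0.405, so H* = 80.7.
From dN/dt = 0: 1.41(1 - N*/1170) = 0.00618·80.7, giving N* = 1170·(1 - 0.354) = 756.
From dH/dt = 0: 0.00306·756 - 0.56 = 0.0157P*, so P* = 1.75/0.0157 = 112.

N* ≈ 756, H* ≈ 80.7, P* ≈ 112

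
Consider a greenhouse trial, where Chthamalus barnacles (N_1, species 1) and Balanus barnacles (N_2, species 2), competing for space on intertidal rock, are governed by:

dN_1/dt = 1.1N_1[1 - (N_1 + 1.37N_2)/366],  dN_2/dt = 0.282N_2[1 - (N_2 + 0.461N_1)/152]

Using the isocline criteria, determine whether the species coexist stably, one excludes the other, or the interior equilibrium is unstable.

Compare the nullcline intercepts: K1/α12 = 366/1.37 = 267 > K2 = 152; K2/α21 = 152/0.461 = 330 < K1 = 366.
Since the inequalities point opposite ways, species 1 can invade but species 2 cannot.

species 1 excludes species 2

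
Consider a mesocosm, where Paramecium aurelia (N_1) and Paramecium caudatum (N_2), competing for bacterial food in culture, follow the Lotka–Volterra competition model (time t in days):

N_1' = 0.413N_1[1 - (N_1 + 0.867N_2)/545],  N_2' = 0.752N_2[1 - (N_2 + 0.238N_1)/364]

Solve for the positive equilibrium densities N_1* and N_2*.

Setting both brackets to zero gives the nullclines N_1 + 0.867N_2 = 545 and 0.238N_1 + N_2 = 364.
Substituting N_2 = 364 - 0.238N_1 into the first: N_1(1 - 0.867·0.238) = 545 - 0.867·364.
So N_1* = 229/0.794 = 289, and then N_2* = 364 - 0.238·289 = 295.

N_1* ≈ 289, N_2* ≈ 295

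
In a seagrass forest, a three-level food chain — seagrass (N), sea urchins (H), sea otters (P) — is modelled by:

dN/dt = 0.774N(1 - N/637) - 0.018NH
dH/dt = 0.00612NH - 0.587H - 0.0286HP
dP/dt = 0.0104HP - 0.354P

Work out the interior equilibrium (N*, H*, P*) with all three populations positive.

N* ≈ 133, H* ≈ 34, P* ≈ 7.88

From dP/dt = 0: 0.0104H* = 0.354, so H* = 34.
From dN/dt = 0: 0.774(1 - N*/637) = 0.018·34, giving N* = 637·(1 - 0.792) = 133.
From dH/dt = 0: 0.00612·133 - 0.587 = 0.0286P*, so P* = 0.225/0.0286 = 7.88.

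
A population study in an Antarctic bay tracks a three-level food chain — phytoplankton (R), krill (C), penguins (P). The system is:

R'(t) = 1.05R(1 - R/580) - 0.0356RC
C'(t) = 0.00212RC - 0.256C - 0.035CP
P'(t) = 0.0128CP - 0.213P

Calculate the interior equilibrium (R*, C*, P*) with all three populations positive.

R* ≈ 253, C* ≈ 16.6, P* ≈ 8

From dP/dt = 0: 0.0128C* = 0.213, so C* = 16.6.
From dR/dt = 0: 1.05(1 - R*/580) = 0.0356·16.6, giving R* = 580·(1 - 0.564) = 253.
From dC/dt = 0: 0.00212·253 - 0.256 = 0.035P*, so P* = 0.28/0.035 = 8.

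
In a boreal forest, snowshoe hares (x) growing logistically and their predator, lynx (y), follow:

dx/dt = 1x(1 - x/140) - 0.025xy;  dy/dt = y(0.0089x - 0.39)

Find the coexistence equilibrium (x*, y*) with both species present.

From dy/dt = 0 with y > 0: 0.0089x* = 0.39, so x* = 43.8.
Substitute into dx/dt = 0: 1(1 - 43.8/140) = 0.025y*.
The bracket is 0.687, giving y* = 0.687/0.025 = 27.5.

x* ≈ 43.8, y* ≈ 27.5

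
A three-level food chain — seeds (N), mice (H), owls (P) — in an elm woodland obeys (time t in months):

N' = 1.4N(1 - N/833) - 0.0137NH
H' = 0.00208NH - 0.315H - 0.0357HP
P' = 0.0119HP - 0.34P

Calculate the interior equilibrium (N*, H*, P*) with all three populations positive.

N* ≈ 600, H* ≈ 28.6, P* ≈ 26.1

From dP/dt = 0: 0.0119H* = 0.34, so H* = 28.6.
From dN/dt = 0: 1.4(1 - N*/833) = 0.0137·28.6, giving N* = 833·(1 - 0.28) = 600.
From dH/dt = 0: 0.00208·600 - 0.315 = 0.0357P*, so P* = 0.933/0.0357 = 26.1.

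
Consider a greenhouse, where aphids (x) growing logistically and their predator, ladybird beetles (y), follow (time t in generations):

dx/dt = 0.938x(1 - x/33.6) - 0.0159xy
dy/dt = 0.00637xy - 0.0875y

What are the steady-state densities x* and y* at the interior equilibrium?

x* ≈ 13.7, y* ≈ 34.9

From dy/dt = 0 with y > 0: 0.00637x* = 0.0875, so x* = 13.7.
Substitute into dx/dt = 0: 0.938(1 - 13.7/33.6) = 0.0159y*.
The bracket is 0.591, giving y* = 0.555/0.0159 = 34.9.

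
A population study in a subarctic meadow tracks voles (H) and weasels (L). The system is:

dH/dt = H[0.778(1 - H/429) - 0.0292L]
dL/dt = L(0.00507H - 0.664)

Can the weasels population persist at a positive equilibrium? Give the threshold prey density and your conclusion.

Threshold H = 131; K > 131, so yes, the predator persists.

The predator equation gives dL/dt > 0 only when H > 0.664/0.00507 = 131.
Without the predator, H → K = 429. Since 429 > 131, the predator can invade and persist.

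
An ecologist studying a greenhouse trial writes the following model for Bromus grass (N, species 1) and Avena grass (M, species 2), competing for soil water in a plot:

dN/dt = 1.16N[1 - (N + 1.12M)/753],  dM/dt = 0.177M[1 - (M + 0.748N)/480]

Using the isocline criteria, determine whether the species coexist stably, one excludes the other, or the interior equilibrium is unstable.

Compare the nullcline intercepts: K1/α12 = 753/1.12 = 672 > K2 = 480; K2/α21 = 480/0.748 = 642 < K1 = 753.
Since the inequalities point opposite ways, species 1 can invade but species 2 cannot.

species 1 excludes species 2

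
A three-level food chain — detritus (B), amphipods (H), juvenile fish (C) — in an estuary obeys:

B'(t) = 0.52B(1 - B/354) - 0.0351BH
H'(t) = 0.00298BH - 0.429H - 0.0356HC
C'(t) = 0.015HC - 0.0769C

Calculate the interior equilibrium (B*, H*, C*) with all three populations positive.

From dC/dt = 0: 0.015H* = 0.0769, so H* = 5.13.
From dB/dt = 0: 0.52(1 - B*/354) = 0.0351·5.13, giving B* = 354·(1 - 0.346) = 231.
From dH/dt = 0: 0.00298·231 - 0.429 = 0.0356C*, so C* = 0.261/0.0356 = 7.33.

B* ≈ 231, H* ≈ 5.13, C* ≈ 7.33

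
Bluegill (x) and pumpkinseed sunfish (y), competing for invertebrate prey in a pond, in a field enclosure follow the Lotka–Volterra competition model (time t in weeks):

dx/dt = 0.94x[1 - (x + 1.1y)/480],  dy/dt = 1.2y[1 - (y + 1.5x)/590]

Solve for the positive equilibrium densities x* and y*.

Setting both brackets to zero gives the nullclines x + 1.1y = 480 and 1.5x + y = 590.
Substituting y = 590 - 1.5x into the first: x(1 - 1.1·1.5) = 480 - 1.1·590.
So x* = -169/-0.65 = 260, and then y* = 590 - 1.5·260 = 200.

x* ≈ 260, y* ≈ 200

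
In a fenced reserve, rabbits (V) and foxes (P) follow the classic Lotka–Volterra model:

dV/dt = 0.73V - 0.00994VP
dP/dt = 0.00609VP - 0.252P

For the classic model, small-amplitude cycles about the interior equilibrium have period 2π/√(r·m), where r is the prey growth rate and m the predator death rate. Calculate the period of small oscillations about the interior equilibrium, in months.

T ≈ 14.6 months

Here r = 0.73 and m = 0.252, so r·m = 0.184.
ω = √0.184 = 0.429 per month, hence T = 2π/ω ≈ 14.6 months.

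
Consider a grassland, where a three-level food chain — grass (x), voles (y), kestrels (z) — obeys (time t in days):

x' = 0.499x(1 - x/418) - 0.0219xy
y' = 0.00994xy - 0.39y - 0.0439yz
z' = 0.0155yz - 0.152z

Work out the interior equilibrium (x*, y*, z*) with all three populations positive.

x* ≈ 238, y* ≈ 9.81, z* ≈ 45

From dz/dt = 0: 0.0155y* = 0.152, so y* = 9.81.
From dx/dt = 0: 0.499(1 - x*/418) = 0.0219·9.81, giving x* = 418·(1 - 0.43) = 238.
From dy/dt = 0: 0.00994·238 - 0.39 = 0.0439z*, so z* = 1.98/0.0439 = 45.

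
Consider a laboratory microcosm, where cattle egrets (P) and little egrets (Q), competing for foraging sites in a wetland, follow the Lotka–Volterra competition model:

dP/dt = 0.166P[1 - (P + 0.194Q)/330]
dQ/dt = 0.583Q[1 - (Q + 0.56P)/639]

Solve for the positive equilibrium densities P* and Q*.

Setting both brackets to zero gives the nullclines P + 0.194Q = 330 and 0.56P + Q = 639.
Substituting Q = 639 - 0.56P into the first: P(1 - 0.194·0.56) = 330 - 0.194·639.
So P* = 206/0.891 = 231, and then Q* = 639 - 0.56·231 = 510.

P* ≈ 231, Q* ≈ 510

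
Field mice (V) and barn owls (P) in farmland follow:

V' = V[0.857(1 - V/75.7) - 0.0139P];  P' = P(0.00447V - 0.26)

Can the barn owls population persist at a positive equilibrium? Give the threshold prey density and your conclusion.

Threshold V = 58.2; K > 58.2, so yes, the predator persists.

The predator equation gives dP/dt > 0 only when V > 0.26/0.00447 = 58.2.
Without the predator, V → K = 75.7. Since 75.7 > 58.2, the predator can invade and persist.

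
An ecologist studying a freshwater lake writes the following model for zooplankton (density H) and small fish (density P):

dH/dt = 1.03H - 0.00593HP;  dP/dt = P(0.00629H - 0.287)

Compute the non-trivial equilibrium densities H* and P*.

H* ≈ 45.6, P* ≈ 174

Set dP/dt = 0 with P > 0: 0.00629H - 0.287 = 0, so H* = 0.287/0.00629 = 45.6.
Set dH/dt = 0 with H > 0: 1.03 - 0.00593P = 0, so P* = 1.03/0.00593 = 174.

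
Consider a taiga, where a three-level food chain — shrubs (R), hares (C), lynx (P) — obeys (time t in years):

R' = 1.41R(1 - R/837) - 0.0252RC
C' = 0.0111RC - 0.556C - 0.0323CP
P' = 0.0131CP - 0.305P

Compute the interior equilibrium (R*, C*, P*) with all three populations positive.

R* ≈ 489, C* ≈ 23.3, P* ≈ 151

From dP/dt = 0: 0.0131C* = 0.305, so C* = 23.3.
From dR/dt = 0: 1.41(1 - R*/837) = 0.0252·23.3, giving R* = 837·(1 - 0.416) = 489.
From dC/dt = 0: 0.0111·489 - 0.556 = 0.0323P*, so P* = 4.87/0.0323 = 151.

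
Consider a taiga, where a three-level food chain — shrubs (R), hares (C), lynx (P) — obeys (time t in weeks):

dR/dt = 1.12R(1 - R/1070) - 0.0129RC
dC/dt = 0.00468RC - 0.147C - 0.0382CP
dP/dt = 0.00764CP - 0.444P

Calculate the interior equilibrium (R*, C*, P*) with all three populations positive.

R* ≈ 354, C* ≈ 58.1, P* ≈ 39.5

From dP/dt = 0: 0.00764C* = 0.444, so C* = 58.1.
From dR/dt = 0: 1.12(1 - R*/1070) = 0.0129·58.1, giving R* = 1070·(1 - 0.669) = 354.
From dC/dt = 0: 0.00468·354 - 0.147 = 0.0382P*, so P* = 1.51/0.0382 = 39.5.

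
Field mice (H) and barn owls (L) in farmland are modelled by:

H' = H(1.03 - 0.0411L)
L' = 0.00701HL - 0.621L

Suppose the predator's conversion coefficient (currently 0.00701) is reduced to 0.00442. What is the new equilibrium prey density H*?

H* ≈ 140

At the interior fixed point, setting dL/dt = 0 with L > 0 fixes H* = (predator death rate)/(HL coefficient) — independent of the other coefficients.
With the change, H* = 0.621/0.00442 = 140; it rises from 88.6.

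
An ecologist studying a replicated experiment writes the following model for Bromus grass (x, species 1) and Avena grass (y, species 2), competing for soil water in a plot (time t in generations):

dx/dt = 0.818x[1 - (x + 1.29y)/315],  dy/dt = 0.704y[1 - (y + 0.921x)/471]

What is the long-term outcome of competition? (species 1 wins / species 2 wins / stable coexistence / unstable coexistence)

Compare the nullcline intercepts: K1/α12 = 315/1.29 = 244 < K2 = 471; K2/α21 = 471/0.921 = 511 > K1 = 315.
Since the inequalities point opposite ways, species 2 can invade but species 1 cannot.

species 2 excludes species 1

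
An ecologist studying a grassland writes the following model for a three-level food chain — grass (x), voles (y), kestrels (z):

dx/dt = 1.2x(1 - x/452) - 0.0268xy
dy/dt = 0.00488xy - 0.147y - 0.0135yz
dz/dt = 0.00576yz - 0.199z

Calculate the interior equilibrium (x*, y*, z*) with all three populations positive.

From dz/dt = 0: 0.00576y* = 0.199, so y* = 34.5.
From dx/dt = 0: 1.2(1 - x*/452) = 0.0268·34.5, giving x* = 452·(1 - 0.772) = 103.
From dy/dt = 0: 0.00488·103 - 0.147 = 0.0135z*, so z* = 0.357/0.0135 = 26.4.

x* ≈ 103, y* ≈ 34.5, z* ≈ 26.4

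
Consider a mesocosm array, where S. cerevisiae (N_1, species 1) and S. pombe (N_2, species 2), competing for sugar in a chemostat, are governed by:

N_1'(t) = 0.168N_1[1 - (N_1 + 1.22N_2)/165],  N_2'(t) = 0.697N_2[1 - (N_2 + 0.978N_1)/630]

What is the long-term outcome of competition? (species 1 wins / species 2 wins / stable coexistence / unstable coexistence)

species 2 excludes species 1

Compare the nullcline intercepts: K1/α12 = 165/1.22 = 135 < K2 = 630; K2/α21 = 630/0.978 = 644 > K1 = 165.
Since the inequalities point opposite ways, species 2 can invade but species 1 cannot.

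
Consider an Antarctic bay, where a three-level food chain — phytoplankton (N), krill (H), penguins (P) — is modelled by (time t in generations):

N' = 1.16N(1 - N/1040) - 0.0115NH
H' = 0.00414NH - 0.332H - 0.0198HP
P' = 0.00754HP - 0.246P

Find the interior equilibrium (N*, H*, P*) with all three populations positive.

N* ≈ 704, H* ≈ 32.6, P* ≈ 130

From dP/dt = 0: 0.00754H* = 0.246, so H* = 32.6.
From dN/dt = 0: 1.16(1 - N*/1040) = 0.0115·32.6, giving N* = 1040·(1 - 0.323) = 704.
From dH/dt = 0: 0.00414·704 - 0.332 = 0.0198P*, so P* = 2.58/0.0198 = 130.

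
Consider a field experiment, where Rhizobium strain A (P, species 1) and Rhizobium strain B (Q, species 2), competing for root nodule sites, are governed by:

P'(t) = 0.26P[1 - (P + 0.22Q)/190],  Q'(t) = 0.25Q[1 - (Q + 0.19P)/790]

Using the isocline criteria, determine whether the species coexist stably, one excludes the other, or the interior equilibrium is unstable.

stable coexistence

Compare the nullcline intercepts: K1/α12 = 190/0.22 = 864 > K2 = 790; K2/α21 = 790/0.19 = 4160 > K1 = 190.
Since both inequalities hold, each species can invade when rare, so the interior equilibrium is stable.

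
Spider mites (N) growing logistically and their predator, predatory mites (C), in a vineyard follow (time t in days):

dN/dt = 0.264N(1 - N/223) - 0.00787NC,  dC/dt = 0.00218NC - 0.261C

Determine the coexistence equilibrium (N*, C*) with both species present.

N* ≈ 120, C* ≈ 15.5

From dC/dt = 0 with C > 0: 0.00218N* = 0.261, so N* = 120.
Substitute into dN/dt = 0: 0.264(1 - 120/223) = 0.00787C*.
The bracket is 0.463, giving C* = 0.122/0.00787 = 15.5.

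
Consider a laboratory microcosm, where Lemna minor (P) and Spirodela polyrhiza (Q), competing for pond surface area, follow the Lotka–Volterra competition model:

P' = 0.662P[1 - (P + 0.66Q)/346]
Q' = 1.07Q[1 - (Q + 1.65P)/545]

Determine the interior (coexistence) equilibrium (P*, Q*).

P* ≈ 154, Q* ≈ 291

Setting both brackets to zero gives the nullclines P + 0.66Q = 346 and 1.65P + Q = 545.
Substituting Q = 545 - 1.65P into the first: P(1 - 0.66·1.65) = 346 - 0.66·545.
So P* = -13.7/-0.089 = 154, and then Q* = 545 - 1.65·154 = 291.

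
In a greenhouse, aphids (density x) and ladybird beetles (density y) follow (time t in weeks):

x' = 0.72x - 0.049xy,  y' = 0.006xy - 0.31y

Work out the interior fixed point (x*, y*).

Set dy/dt = 0 with y > 0: 0.006x - 0.31 = 0, so x* = 0.31/0.006 = 51.7.
Set dx/dt = 0 with x > 0: 0.72 - 0.049y = 0, so y* = 0.72/0.049 = 14.7.

x* ≈ 51.7, y* ≈ 14.7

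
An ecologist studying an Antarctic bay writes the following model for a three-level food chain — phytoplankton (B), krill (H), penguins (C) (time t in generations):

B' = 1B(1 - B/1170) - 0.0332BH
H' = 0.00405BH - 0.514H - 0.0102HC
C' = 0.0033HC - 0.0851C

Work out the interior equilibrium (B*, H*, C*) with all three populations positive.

B* ≈ 168, H* ≈ 25.8, C* ≈ 16.4

From dC/dt = 0: 0.0033H* = 0.0851, so H* = 25.8.
From dB/dt = 0: 1(1 - B*/1170) = 0.0332·25.8, giving B* = 1170·(1 - 0.856) = 168.
From dH/dt = 0: 0.00405·168 - 0.514 = 0.0102C*, so C* = 0.168/0.0102 = 16.4.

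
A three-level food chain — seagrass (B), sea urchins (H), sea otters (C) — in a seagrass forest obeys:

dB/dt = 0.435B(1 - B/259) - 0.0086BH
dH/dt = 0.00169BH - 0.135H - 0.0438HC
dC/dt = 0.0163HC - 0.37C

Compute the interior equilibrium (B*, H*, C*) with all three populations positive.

B* ≈ 143, H* ≈ 22.7, C* ≈ 2.43

From dC/dt = 0: 0.0163H* = 0.37, so H* = 22.7.
From dB/dt = 0: 0.435(1 - B*/259) = 0.0086·22.7, giving B* = 259·(1 - 0.449) = 143.
From dH/dt = 0: 0.00169·143 - 0.135 = 0.0438C*, so C* = 0.106/0.0438 = 2.43.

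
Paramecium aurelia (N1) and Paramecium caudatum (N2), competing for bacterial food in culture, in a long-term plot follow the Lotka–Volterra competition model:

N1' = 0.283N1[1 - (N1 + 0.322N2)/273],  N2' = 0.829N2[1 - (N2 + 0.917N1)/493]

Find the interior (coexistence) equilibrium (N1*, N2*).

N1* ≈ 162, N2* ≈ 344

Setting both brackets to zero gives the nullclines N1 + 0.322N2 = 273 and 0.917N1 + N2 = 493.
Substituting N2 = 493 - 0.917N1 into the first: N1(1 - 0.322·0.917) = 273 - 0.322·493.
So N1* = 114/0.705 = 162, and then N2* = 493 - 0.917·162 = 344.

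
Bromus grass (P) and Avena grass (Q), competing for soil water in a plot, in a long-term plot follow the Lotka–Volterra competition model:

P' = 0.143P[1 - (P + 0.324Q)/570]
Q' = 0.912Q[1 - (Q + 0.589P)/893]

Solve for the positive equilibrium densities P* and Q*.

Setting both brackets to zero gives the nullclines P + 0.324Q = 570 and 0.589P + Q = 893.
Substituting Q = 893 - 0.589P into the first: P(1 - 0.324·0.589) = 570 - 0.324·893.
So P* = 281/0.809 = 347, and then Q* = 893 - 0.589·347 = 689.

P* ≈ 347, Q* ≈ 689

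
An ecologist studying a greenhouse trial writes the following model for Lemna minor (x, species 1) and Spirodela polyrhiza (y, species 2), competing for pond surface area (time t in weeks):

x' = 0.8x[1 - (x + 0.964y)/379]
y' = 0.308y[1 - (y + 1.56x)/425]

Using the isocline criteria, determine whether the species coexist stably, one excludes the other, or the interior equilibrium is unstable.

unstable coexistence (outcome depends on initial conditions)

Compare the nullcline intercepts: K1/α12 = 379/0.964 = 393 < K2 = 425; K2/α21 = 425/1.56 = 272 < K1 = 379.
Since both are reversed, neither can invade when rare; the interior point is a saddle.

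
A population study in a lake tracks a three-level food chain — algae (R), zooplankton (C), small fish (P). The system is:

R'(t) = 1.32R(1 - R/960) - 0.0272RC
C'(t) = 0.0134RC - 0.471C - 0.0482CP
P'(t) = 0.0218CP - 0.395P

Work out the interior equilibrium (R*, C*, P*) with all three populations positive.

From dP/dt = 0: 0.0218C* = 0.395, so C* = 18.1.
From dR/dt = 0: 1.32(1 - R*/960) = 0.0272·18.1, giving R* = 960·(1 - 0.373) = 602.
From dC/dt = 0: 0.0134·602 - 0.471 = 0.0482P*, so P* = 7.59/0.0482 = 157.

R* ≈ 602, C* ≈ 18.1, P* ≈ 157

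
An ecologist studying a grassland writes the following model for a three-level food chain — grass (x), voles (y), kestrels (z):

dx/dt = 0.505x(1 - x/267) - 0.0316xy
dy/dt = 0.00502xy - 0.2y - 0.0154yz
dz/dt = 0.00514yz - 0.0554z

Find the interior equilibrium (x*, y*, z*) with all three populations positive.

From dz/dt = 0: 0.00514y* = 0.0554, so y* = 10.8.
From dx/dt = 0: 0.505(1 - x*/267) = 0.0316·10.8, giving x* = 267·(1 - 0.674) = 86.9.
From dy/dt = 0: 0.00502·86.9 - 0.2 = 0.0154z*, so z* = 0.236/0.0154 = 15.3.

x* ≈ 86.9, y* ≈ 10.8, z* ≈ 15.3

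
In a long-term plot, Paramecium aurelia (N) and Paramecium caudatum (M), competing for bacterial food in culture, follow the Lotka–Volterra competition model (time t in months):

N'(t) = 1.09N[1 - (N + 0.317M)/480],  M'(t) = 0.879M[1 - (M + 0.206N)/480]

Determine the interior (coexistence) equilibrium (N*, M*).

N* ≈ 351, M* ≈ 408

Setting both brackets to zero gives the nullclines N + 0.317M = 480 and 0.206N + M = 480.
Substituting M = 480 - 0.206N into the first: N(1 - 0.317·0.206) = 480 - 0.317·480.
So N* = 328/0.935 = 351, and then M* = 480 - 0.206·351 = 408.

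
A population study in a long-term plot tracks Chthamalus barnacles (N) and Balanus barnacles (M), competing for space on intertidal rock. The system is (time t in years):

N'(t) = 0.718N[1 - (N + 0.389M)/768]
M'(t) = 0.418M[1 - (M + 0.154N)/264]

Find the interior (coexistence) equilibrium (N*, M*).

Setting both brackets to zero gives the nullclines N + 0.389M = 768 and 0.154N + M = 264.
Substituting M = 264 - 0.154N into the first: N(1 - 0.389·0.154) = 768 - 0.389·264.
So N* = 665/0.94 = 708, and then M* = 264 - 0.154·708 = 155.

N* ≈ 708, M* ≈ 155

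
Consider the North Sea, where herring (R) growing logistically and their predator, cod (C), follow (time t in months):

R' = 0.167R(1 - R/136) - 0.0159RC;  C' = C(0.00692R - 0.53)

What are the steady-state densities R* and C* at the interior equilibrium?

R* ≈ 76.6, C* ≈ 4.59

From dC/dt = 0 with C > 0: 0.00692R* = 0.53, so R* = 76.6.
Substitute into dR/dt = 0: 0.167(1 - 76.6/136) = 0.0159C*.
The bracket is 0.437, giving C* = 0.073/0.0159 = 4.59.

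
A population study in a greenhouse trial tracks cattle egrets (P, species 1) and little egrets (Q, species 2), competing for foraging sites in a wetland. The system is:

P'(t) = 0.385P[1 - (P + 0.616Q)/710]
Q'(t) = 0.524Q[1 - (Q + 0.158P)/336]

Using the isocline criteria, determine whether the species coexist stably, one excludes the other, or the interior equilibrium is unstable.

stable coexistence

Compare the nullcline intercepts: K1/α12 = 710/0.616 = 1150 > K2 = 336; K2/α21 = 336/0.158 = 2130 > K1 = 710.
Since both inequalities hold, each species can invade when rare, so the interior equilibrium is stable.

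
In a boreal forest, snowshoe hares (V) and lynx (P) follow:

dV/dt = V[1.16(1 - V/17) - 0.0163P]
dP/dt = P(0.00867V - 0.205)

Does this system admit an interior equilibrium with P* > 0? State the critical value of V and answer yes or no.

Threshold V = 23.6; K < 23.6, so no, the predator goes extinct.

The predator equation gives dP/dt > 0 only when V > 0.205/0.00867 = 23.6.
Without the predator, V → K = 17. Since 17 < 23.6, the predator cannot invade.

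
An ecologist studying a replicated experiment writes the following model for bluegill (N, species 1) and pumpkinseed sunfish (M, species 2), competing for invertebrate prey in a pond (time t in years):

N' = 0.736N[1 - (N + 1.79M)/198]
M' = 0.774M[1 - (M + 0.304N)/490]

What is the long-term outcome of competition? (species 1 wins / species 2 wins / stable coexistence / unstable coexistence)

Compare the nullcline intercepts: K1/α12 = 198/1.79 = 111 < K2 = 490; K2/α21 = 490/0.304 = 1610 > K1 = 198.
Since the inequalities point opposite ways, species 2 can invade but species 1 cannot.

species 2 excludes species 1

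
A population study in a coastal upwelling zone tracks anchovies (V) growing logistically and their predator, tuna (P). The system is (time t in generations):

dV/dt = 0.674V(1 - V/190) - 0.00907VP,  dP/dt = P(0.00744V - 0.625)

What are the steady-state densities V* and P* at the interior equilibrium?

From dP/dt = 0 with P > 0: 0.00744V* = 0.625, so V* = 84.
Substitute into dV/dt = 0: 0.674(1 - 84/190) = 0.00907P*.
The bracket is 0.558, giving P* = 0.376/0.00907 = 41.5.

V* ≈ 84, P* ≈ 41.5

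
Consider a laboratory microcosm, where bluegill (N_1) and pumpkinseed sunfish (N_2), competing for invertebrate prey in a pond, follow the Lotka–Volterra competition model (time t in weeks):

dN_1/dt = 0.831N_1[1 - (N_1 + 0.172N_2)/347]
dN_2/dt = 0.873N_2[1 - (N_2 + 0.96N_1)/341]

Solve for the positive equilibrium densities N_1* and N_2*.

Setting both brackets to zero gives the nullclines N_1 + 0.172N_2 = 347 and 0.96N_1 + N_2 = 341.
Substituting N_2 = 341 - 0.96N_1 into the first: N_1(1 - 0.172·0.96) = 347 - 0.172·341.
So N_1* = 288/0.835 = 345, and then N_2* = 341 - 0.96·345 = 9.44.

N_1* ≈ 345, N_2* ≈ 9.44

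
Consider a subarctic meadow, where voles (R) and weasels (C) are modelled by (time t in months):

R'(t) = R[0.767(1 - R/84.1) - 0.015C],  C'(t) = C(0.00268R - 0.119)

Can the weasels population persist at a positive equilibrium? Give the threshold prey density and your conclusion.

Threshold R = 44.4; K > 44.4, so yes, the predator persists.

The predator equation gives dC/dt > 0 only when R > 0.119/0.00268 = 44.4.
Without the predator, R → K = 84.1. Since 84.1 > 44.4, the predator can invade and persist.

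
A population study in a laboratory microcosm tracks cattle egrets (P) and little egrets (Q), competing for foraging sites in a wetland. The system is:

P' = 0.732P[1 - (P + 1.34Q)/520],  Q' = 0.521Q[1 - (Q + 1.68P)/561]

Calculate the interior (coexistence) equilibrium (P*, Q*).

Setting both brackets to zero gives the nullclines P + 1.34Q = 520 and 1.68P + Q = 561.
Substituting Q = 561 - 1.68P into the first: P(1 - 1.34·1.68) = 520 - 1.34·561.
So P* = -232/-1.25 = 185, and then Q* = 561 - 1.68·185 = 250.

P* ≈ 185, Q* ≈ 250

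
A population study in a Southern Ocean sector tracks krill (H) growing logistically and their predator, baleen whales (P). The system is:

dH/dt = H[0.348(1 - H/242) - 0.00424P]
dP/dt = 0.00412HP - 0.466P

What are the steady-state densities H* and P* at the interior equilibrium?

From dP/dt = 0 with P > 0: 0.00412H* = 0.466, so H* = 113.
Substitute into dH/dt = 0: 0.348(1 - 113/242) = 0.00424P*.
The bracket is 0.533, giving P* = 0.185/0.00424 = 43.7.

H* ≈ 113, P* ≈ 43.7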